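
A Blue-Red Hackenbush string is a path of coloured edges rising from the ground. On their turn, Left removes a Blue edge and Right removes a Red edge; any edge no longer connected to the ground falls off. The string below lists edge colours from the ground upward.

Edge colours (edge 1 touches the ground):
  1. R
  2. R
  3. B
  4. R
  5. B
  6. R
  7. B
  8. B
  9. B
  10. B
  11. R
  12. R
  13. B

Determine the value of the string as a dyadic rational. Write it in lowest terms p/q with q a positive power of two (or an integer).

Prefix values for R R B R B R B B B B R R B via {L|R} + simplicity:
R: Left { (no moves) }, Right { 0 } => simplest -1
RR: Left { (no moves) }, Right { -1,0 } => simplest -2
RRB: Left { -2 }, Right { -1,0 } => simplest -3/2
RRBR: Left { -2 }, Right { -3/2,-1,0 } => simplest -7/4
RRBRB: Left { -2,-7/4 }, Right { -3/2,-1,0 } => simplest -13/8
RRBRBR: Left { -2,-7/4 }, Right { -13/8,-3/2,-1,0 } => simplest -27/16
RRBRBRB: Left { -2,-7/4,-27/16 }, Right { -13/8,-3/2,-1,0 } => simplest -53/32
RRBRBRBB: Left { -2,-7/4,-27/16,-53/32 }, Right { -13/8,-3/2,-1,0 } => simplest -105/64
RRBRBRBBB: Left { -2,-7/4,-27/16,-53/32,-105/64 }, Right { -13/8,-3/2,-1,0 } => simplest -209/128
RRBRBRBBBB: Left { -2,-7/4,-27/16,-53/32,-105/64,-209/128 }, Right { -13/8,-3/2,-1,0 } => simplest -417/256
RRBRBRBBBBR: Left { -2,-7/4,-27/16,-53/32,-105/64,-209/128 }, Right { -417/256,-13/8,-3/2,-1,0 } => simplest -835/512
RRBRBRBBBBRR: Left { -2,-7/4,-27/16,-53/32,-105/64,-209/128 }, Right { -835/512,-417/256,-13/8,-3/2,-1,0 } => simplest -1671/1024
RRBRBRBBBBRRB: Left { -2,-7/4,-27/16,-53/32,-105/64,-209/128,-1671/1024 }, Right { -835/512,-417/256,-13/8,-3/2,-1,0 } => simplest -3341/2048

-3341/2048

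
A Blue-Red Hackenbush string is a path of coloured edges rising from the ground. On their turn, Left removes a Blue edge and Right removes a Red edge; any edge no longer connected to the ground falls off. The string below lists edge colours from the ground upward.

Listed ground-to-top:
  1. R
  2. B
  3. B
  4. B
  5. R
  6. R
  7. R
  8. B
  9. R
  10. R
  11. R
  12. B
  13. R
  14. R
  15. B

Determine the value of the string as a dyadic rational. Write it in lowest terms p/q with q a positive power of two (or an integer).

-3821/16384

step 1: add R to get R; options L={ · } R={ 0 } -> -1
step 2: add B to get RB; options L={ -1 } R={ 0 } -> -1/2
step 3: add B to get RBB; options L={ -1,-1/2 } R={ 0 } -> -1/4
step 4: add B to get RBBB; options L={ -1,-1/2,-1/4 } R={ 0 } -> -1/8
step 5: add R to get RBBBR; options L={ -1,-1/2,-1/4 } R={ -1/8,0 } -> -3/16
step 6: add R to get RBBBRR; options L={ -1,-1/2,-1/4 } R={ -3/16,-1/8,0 } -> -7/32
step 7: add R to get RBBBRRR; options L={ -1,-1/2,-1/4 } R={ -7/32,-3/16,-1/8,0 } -> -15/64
step 8: add B to get RBBBRRRB; options L={ -1,-1/2,-1/4,-15/64 } R={ -7/32,-3/16,-1/8,0 } -> -29/128
step 9: add R to get RBBBRRRBR; options L={ -1,-1/2,-1/4,-15/64 } R={ -29/128,-7/32,-3/16,-1/8,0 } -> -59/256
step 10: add R to get RBBBRRRBRR; options L={ -1,-1/2,-1/4,-15/64 } R={ -59/256,-29/128,-7/32,-3/16,-1/8,0 } -> -119/512
step 11: add R to get RBBBRRRBRRR; options L={ -1,-1/2,-1/4,-15/64 } R={ -119/512,-59/256,-29/128,-7/32,-3/16,-1/8,0 } -> -239/1024
step 12: add B to get RBBBRRRBRRRB; options L={ -1,-1/2,-1/4,-15/64,-239/1024 } R={ -119/512,-59/256,-29/128,-7/32,-3/16,-1/8,0 } -> -477/2048
step 13: add R to get RBBBRRRBRRRBR; options L={ -1,-1/2,-1/4,-15/64,-239/1024 } R={ -477/2048,-119/512,-59/256,-29/128,-7/32,-3/16,-1/8,0 } -> -955/4096
step 14: add R to get RBBBRRRBRRRBRR; options L={ -1,-1/2,-1/4,-15/64,-239/1024 } R={ -955/4096,-477/2048,-119/512,-59/256,-29/128,-7/32,-3/16,-1/8,0 } -> -1911/8192
step 15: add B to get RBBBRRRBRRRBRRB; options L={ -1,-1/2,-1/4,-15/64,-239/1024,-1911/8192 } R={ -955/4096,-477/2048,-119/512,-59/256,-29/128,-7/32,-3/16,-1/8,0 } -> -3821/16384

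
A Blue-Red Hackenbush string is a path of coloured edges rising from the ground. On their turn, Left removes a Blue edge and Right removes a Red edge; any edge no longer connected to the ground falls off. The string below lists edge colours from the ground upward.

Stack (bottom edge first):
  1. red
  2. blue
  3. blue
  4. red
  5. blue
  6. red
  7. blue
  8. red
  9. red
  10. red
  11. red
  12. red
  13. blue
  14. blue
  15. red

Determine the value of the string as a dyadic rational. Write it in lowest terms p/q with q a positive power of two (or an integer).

-5619/16384

step 1: add red to get r; options L={ · } R={ 0 } => -1
step 2: add blue to get rb; options L={ -1 } R={ 0 } => -1/2
step 3: add blue to get rbb; options L={ -1; -1/2 } R={ 0 } => -1/4
step 4: add red to get rbbr; options L={ -1; -1/2 } R={ -1/4; 0 } => -3/8
step 5: add blue to get rbbrb; options L={ -1; -1/2; -3/8 } R={ -1/4; 0 } => -5/16
step 6: add red to get rbbrbr; options L={ -1; -1/2; -3/8 } R={ -5/16; -1/4; 0 } => -11/32
step 7: add blue to get rbbrbrb; options L={ -1; -1/2; -3/8; -11/32 } R={ -5/16; -1/4; 0 } => -21/64
step 8: add red to get rbbrbrbr; options L={ -1; -1/2; -3/8; -11/32 } R={ -21/64; -5/16; -1/4; 0 } => -43/128
step 9: add red to get rbbrbrbrr; options L={ -1; -1/2; -3/8; -11/32 } R={ -43/128; -21/64; -5/16; -1/4; 0 } => -87/256
step 10: add red to get rbbrbrbrrr; options L={ -1; -1/2; -3/8; -11/32 } R={ -87/256; -43/128; -21/64; -5/16; -1/4; 0 } => -175/512
step 11: add red to get rbbrbrbrrrr; options L={ -1; -1/2; -3/8; -11/32 } R={ -175/512; -87/256; -43/128; -21/64; -5/16; -1/4; 0 } => -351/1024
step 12: add red to get rbbrbrbrrrrr; options L={ -1; -1/2; -3/8; -11/32 } R={ -351/1024; -175/512; -87/256; -43/128; -21/64; -5/16; -1/4; 0 } => -703/2048
step 13: add blue to get rbbrbrbrrrrrb; options L={ -1; -1/2; -3/8; -11/32; -703/2048 } R={ -351/1024; -175/512; -87/256; -43/128; -21/64; -5/16; -1/4; 0 } => -1405/4096
step 14: add blue to get rbbrbrbrrrrrbb; options L={ -1; -1/2; -3/8; -11/32; -703/2048; -1405/4096 } R={ -351/1024; -175/512; -87/256; -43/128; -21/64; -5/16; -1/4; 0 } => -2809/8192
step 15: add red to get rbbrbrbrrrrrbbr; options L={ -1; -1/2; -3/8; -11/32; -703/2048; -1405/4096 } R={ -2809/8192; -351/1024; -175/512; -87/256; -43/128; -21/64; -5/16; -1/4; 0 } => -5619/16384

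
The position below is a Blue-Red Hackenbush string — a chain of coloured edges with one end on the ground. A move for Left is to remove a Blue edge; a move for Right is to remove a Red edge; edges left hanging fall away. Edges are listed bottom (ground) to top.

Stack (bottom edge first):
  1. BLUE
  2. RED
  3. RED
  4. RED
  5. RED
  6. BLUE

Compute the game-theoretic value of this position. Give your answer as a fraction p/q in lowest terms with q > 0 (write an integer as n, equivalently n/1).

Build G(s[:k]) for k = 1..6, string s = BLUE RED RED RED RED BLUE.
edge 1 of 6 (BLUE): { 0 | none } so 1
edge 2 of 6 (RED): { 0 | 1 } so 1/2
edge 3 of 6 (RED): { 0 | 1/2; 1 } so 1/4
edge 4 of 6 (RED): { 0 | 1/4; 1/2; 1 } so 1/8
edge 5 of 6 (RED): { 0 | 1/8; 1/4; 1/2; 1 } so 1/16
edge 6 of 6 (BLUE): { 0; 1/16 | 1/8; 1/4; 1/2; 1 } so 3/32

3/32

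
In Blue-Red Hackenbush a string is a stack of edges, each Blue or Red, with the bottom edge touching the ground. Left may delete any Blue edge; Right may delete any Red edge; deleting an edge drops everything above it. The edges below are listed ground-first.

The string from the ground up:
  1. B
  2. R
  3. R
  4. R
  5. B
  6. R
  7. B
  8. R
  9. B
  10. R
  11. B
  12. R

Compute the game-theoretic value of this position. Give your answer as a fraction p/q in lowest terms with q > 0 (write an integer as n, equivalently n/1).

Build G(s[:k]) for k = 1..12, string s = B R R R B R B R B R B R.
step 1: add B to get B; options L={ 0 } R={ (no moves) } ⇒ 1
step 2: add R to get BR; options L={ 0 } R={ 1 } ⇒ 1/2
step 3: add R to get BRR; options L={ 0 } R={ 1/2,1 } ⇒ 1/4
step 4: add R to get BRRR; options L={ 0 } R={ 1/4,1/2,1 } ⇒ 1/8
step 5: add B to get BRRRB; options L={ 0,1/8 } R={ 1/4,1/2,1 } ⇒ 3/16
step 6: add R to get BRRRBR; options L={ 0,1/8 } R={ 3/16,1/4,1/2,1 } ⇒ 5/32
step 7: add B to get BRRRBRB; options L={ 0,1/8,5/32 } R={ 3/16,1/4,1/2,1 } ⇒ 11/64
step 8: add R to get BRRRBRBR; options L={ 0,1/8,5/32 } R={ 11/64,3/16,1/4,1/2,1 } ⇒ 21/128
step 9: add B to get BRRRBRBRB; options L={ 0,1/8,5/32,21/128 } R={ 11/64,3/16,1/4,1/2,1 } ⇒ 43/256
step 10: add R to get BRRRBRBRBR; options L={ 0,1/8,5/32,21/128 } R={ 43/256,11/64,3/16,1/4,1/2,1 } ⇒ 85/512
step 11: add B to get BRRRBRBRBRB; options L={ 0,1/8,5/32,21/128,85/512 } R={ 43/256,11/64,3/16,1/4,1/2,1 } ⇒ 171/1024
step 12: add R to get BRRRBRBRBRBR; options L={ 0,1/8,5/32,21/128,85/512 } R={ 171/1024,43/256,11/64,3/16,1/4,1/2,1 } ⇒ 341/2048

341/2048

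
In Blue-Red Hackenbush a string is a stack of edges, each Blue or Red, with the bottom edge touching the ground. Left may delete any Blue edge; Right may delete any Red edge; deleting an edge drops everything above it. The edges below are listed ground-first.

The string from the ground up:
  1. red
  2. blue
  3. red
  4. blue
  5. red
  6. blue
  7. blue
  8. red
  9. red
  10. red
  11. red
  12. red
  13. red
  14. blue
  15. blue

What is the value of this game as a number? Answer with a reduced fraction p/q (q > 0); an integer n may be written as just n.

Prefix values for red blue red blue red blue blue red red red red red red blue blue via {L|R} + simplicity:
r: Left { — }, Right { 0 } ⇒ simplest -1
rb: Left { -1 }, Right { 0 } ⇒ simplest -1/2
rbr: Left { -1 }, Right { -1/2 0 } ⇒ simplest -3/4
rbrb: Left { -1 -3/4 }, Right { -1/2 0 } ⇒ simplest -5/8
rbrbr: Left { -1 -3/4 }, Right { -5/8 -1/2 0 } ⇒ simplest -11/16
rbrbrb: Left { -1 -3/4 -11/16 }, Right { -5/8 -1/2 0 } ⇒ simplest -21/32
rbrbrbb: Left { -1 -3/4 -11/16 -21/32 }, Right { -5/8 -1/2 0 } ⇒ simplest -41/64
rbrbrbbr: Left { -1 -3/4 -11/16 -21/32 }, Right { -41/64 -5/8 -1/2 0 } ⇒ simplest -83/128
rbrbrbbrr: Left { -1 -3/4 -11/16 -21/32 }, Right { -83/128 -41/64 -5/8 -1/2 0 } ⇒ simplest -167/256
rbrbrbbrrr: Left { -1 -3/4 -11/16 -21/32 }, Right { -167/256 -83/128 -41/64 -5/8 -1/2 0 } ⇒ simplest -335/512
rbrbrbbrrrr: Left { -1 -3/4 -11/16 -21/32 }, Right { -335/512 -167/256 -83/128 -41/64 -5/8 -1/2 0 } ⇒ simplest -671/1024
rbrbrbbrrrrr: Left { -1 -3/4 -11/16 -21/32 }, Right { -671/1024 -335/512 -167/256 -83/128 -41/64 -5/8 -1/2 0 } ⇒ simplest -1343/2048
rbrbrbbrrrrrr: Left { -1 -3/4 -11/16 -21/32 }, Right { -1343/2048 -671/1024 -335/512 -167/256 -83/128 -41/64 -5/8 -1/2 0 } ⇒ simplest -2687/4096
rbrbrbbrrrrrrb: Left { -1 -3/4 -11/16 -21/32 -2687/4096 }, Right { -1343/2048 -671/1024 -335/512 -167/256 -83/128 -41/64 -5/8 -1/2 0 } ⇒ simplest -5373/8192
rbrbrbbrrrrrrbb: Left { -1 -3/4 -11/16 -21/32 -2687/4096 -5373/8192 }, Right { -1343/2048 -671/1024 -335/512 -167/256 -83/128 -41/64 -5/8 -1/2 0 } ⇒ simplest -10745/16384

-10745/16384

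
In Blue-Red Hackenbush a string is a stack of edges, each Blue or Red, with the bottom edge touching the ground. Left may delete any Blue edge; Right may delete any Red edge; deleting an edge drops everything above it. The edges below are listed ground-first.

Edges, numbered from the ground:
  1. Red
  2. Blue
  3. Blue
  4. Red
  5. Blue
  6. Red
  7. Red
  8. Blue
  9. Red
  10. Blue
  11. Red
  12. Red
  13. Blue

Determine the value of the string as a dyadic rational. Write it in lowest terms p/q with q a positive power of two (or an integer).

-1453/4096

G_1 [R]  L=[none]  R=[0]  — -1
G_2 [RB]  L=[-1]  R=[0]  — -1/2
G_3 [RBB]  L=[-1 -1/2]  R=[0]  — -1/4
G_4 [RBBR]  L=[-1 -1/2]  R=[-1/4 0]  — -3/8
G_5 [RBBRB]  L=[-1 -1/2 -3/8]  R=[-1/4 0]  — -5/16
G_6 [RBBRBR]  L=[-1 -1/2 -3/8]  R=[-5/16 -1/4 0]  — -11/32
G_7 [RBBRBRR]  L=[-1 -1/2 -3/8]  R=[-11/32 -5/16 -1/4 0]  — -23/64
G_8 [RBBRBRRB]  L=[-1 -1/2 -3/8 -23/64]  R=[-11/32 -5/16 -1/4 0]  — -45/128
G_9 [RBBRBRRBR]  L=[-1 -1/2 -3/8 -23/64]  R=[-45/128 -11/32 -5/16 -1/4 0]  — -91/256
G_10 [RBBRBRRBRB]  L=[-1 -1/2 -3/8 -23/64 -91/256]  R=[-45/128 -11/32 -5/16 -1/4 0]  — -181/512
G_11 [RBBRBRRBRBR]  L=[-1 -1/2 -3/8 -23/64 -91/256]  R=[-181/512 -45/128 -11/32 -5/16 -1/4 0]  — -363/1024
G_12 [RBBRBRRBRBRR]  L=[-1 -1/2 -3/8 -23/64 -91/256]  R=[-363/1024 -181/512 -45/128 -11/32 -5/16 -1/4 0]  — -727/2048
G_13 [RBBRBRRBRBRRB]  L=[-1 -1/2 -3/8 -23/64 -91/256 -727/2048]  R=[-363/1024 -181/512 -45/128 -11/32 -5/16 -1/4 0]  — -1453/4096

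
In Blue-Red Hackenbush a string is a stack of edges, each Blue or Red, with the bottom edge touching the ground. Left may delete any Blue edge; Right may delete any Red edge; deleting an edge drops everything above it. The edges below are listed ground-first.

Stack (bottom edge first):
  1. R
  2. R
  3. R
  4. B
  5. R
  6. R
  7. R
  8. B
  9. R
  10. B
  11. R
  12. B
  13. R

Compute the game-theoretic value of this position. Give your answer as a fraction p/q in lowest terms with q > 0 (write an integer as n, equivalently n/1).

-2987/1024

v(R) = { · | 0 } so -1
v(RR) = { · | -1; 0 } so -2
v(RRR) = { · | -2; -1; 0 } so -3
v(RRRB) = { -3 | -2; -1; 0 } so -5/2
v(RRRBR) = { -3 | -5/2; -2; -1; 0 } so -11/4
v(RRRBRR) = { -3 | -11/4; -5/2; -2; -1; 0 } so -23/8
v(RRRBRRR) = { -3 | -23/8; -11/4; -5/2; -2; -1; 0 } so -47/16
v(RRRBRRRB) = { -3; -47/16 | -23/8; -11/4; -5/2; -2; -1; 0 } so -93/32
v(RRRBRRRBR) = { -3; -47/16 | -93/32; -23/8; -11/4; -5/2; -2; -1; 0 } so -187/64
v(RRRBRRRBRB) = { -3; -47/16; -187/64 | -93/32; -23/8; -11/4; -5/2; -2; -1; 0 } so -373/128
v(RRRBRRRBRBR) = { -3; -47/16; -187/64 | -373/128; -93/32; -23/8; -11/4; -5/2; -2; -1; 0 } so -747/256
v(RRRBRRRBRBRB) = { -3; -47/16; -187/64; -747/256 | -373/128; -93/32; -23/8; -11/4; -5/2; -2; -1; 0 } so -1493/512
v(RRRBRRRBRBRBR) = { -3; -47/16; -187/64; -747/256 | -1493/512; -373/128; -93/32; -23/8; -11/4; -5/2; -2; -1; 0 } so -2987/1024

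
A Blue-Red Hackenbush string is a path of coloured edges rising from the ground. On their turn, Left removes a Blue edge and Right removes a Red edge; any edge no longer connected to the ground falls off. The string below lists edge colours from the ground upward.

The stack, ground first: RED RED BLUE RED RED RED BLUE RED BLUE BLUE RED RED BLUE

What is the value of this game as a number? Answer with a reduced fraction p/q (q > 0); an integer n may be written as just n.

-3917/2048

Prefix values for RED RED BLUE RED RED RED BLUE RED BLUE BLUE RED RED BLUE via {L|R} + simplicity:
R: Left { none }, Right { 0 } ⇒ simplest -1
RR: Left { none }, Right { -1 0 } ⇒ simplest -2
RRB: Left { -2 }, Right { -1 0 } ⇒ simplest -3/2
RRBR: Left { -2 }, Right { -3/2 -1 0 } ⇒ simplest -7/4
RRBRR: Left { -2 }, Right { -7/4 -3/2 -1 0 } ⇒ simplest -15/8
RRBRRR: Left { -2 }, Right { -15/8 -7/4 -3/2 -1 0 } ⇒ simplest -31/16
RRBRRRB: Left { -2 -31/16 }, Right { -15/8 -7/4 -3/2 -1 0 } ⇒ simplest -61/32
RRBRRRBR: Left { -2 -31/16 }, Right { -61/32 -15/8 -7/4 -3/2 -1 0 } ⇒ simplest -123/64
RRBRRRBRB: Left { -2 -31/16 -123/64 }, Right { -61/32 -15/8 -7/4 -3/2 -1 0 } ⇒ simplest -245/128
RRBRRRBRBB: Left { -2 -31/16 -123/64 -245/128 }, Right { -61/32 -15/8 -7/4 -3/2 -1 0 } ⇒ simplest -489/256
RRBRRRBRBBR: Left { -2 -31/16 -123/64 -245/128 }, Right { -489/256 -61/32 -15/8 -7/4 -3/2 -1 0 } ⇒ simplest -979/512
RRBRRRBRBBRR: Left { -2 -31/16 -123/64 -245/128 }, Right { -979/512 -489/256 -61/32 -15/8 -7/4 -3/2 -1 0 } ⇒ simplest -1959/1024
RRBRRRBRBBRRB: Left { -2 -31/16 -123/64 -245/128 -1959/1024 }, Right { -979/512 -489/256 -61/32 -15/8 -7/4 -3/2 -1 0 } ⇒ simplest -3917/2048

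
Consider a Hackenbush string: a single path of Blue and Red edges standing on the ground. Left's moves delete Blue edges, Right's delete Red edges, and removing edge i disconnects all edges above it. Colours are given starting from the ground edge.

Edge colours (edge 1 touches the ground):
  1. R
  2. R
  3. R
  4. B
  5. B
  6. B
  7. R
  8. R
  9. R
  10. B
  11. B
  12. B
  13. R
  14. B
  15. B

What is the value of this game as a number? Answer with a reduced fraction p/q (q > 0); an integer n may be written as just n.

1 of 15 · R · max L −∞ · min R 0 -> -1
2 of 15 · RR · max L −∞ · min R -1 -> -2
3 of 15 · RRR · max L −∞ · min R -2 -> -3
4 of 15 · RRRB · max L -3 · min R -2 -> -5/2
5 of 15 · RRRBB · max L -5/2 · min R -2 -> -9/4
6 of 15 · RRRBBB · max L -9/4 · min R -2 -> -17/8
7 of 15 · RRRBBBR · max L -9/4 · min R -17/8 -> -35/16
8 of 15 · RRRBBBRR · max L -9/4 · min R -35/16 -> -71/32
9 of 15 · RRRBBBRRR · max L -9/4 · min R -71/32 -> -143/64
10 of 15 · RRRBBBRRRB · max L -143/64 · min R -71/32 -> -285/128
11 of 15 · RRRBBBRRRBB · max L -285/128 · min R -71/32 -> -569/256
12 of 15 · RRRBBBRRRBBB · max L -569/256 · min R -71/32 -> -1137/512
13 of 15 · RRRBBBRRRBBBR · max L -569/256 · min R -1137/512 -> -2275/1024
14 of 15 · RRRBBBRRRBBBRB · max L -2275/1024 · min R -1137/512 -> -4549/2048
15 of 15 · RRRBBBRRRBBBRBB · max L -4549/2048 · min R -1137/512 -> -9097/4096

-9097/4096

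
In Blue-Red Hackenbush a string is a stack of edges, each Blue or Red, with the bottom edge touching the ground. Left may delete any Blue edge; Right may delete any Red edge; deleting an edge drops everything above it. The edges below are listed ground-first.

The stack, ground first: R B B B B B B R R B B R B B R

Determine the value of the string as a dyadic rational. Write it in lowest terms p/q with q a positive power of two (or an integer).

-403/16384

Recurse on prefixes of the 15-edge string R B B B B B B R R B B R B B R:
step 1: add R to get R; options L={  } R={ 0 } so -1
step 2: add B to get RB; options L={ -1 } R={ 0 } so -1/2
step 3: add B to get RBB; options L={ -1, -1/2 } R={ 0 } so -1/4
step 4: add B to get RBBB; options L={ -1, -1/2, -1/4 } R={ 0 } so -1/8
step 5: add B to get RBBBB; options L={ -1, -1/2, -1/4, -1/8 } R={ 0 } so -1/16
step 6: add B to get RBBBBB; options L={ -1, -1/2, -1/4, -1/8, -1/16 } R={ 0 } so -1/32
step 7: add B to get RBBBBBB; options L={ -1, -1/2, -1/4, -1/8, -1/16, -1/32 } R={ 0 } so -1/64
step 8: add R to get RBBBBBBR; options L={ -1, -1/2, -1/4, -1/8, -1/16, -1/32 } R={ -1/64, 0 } so -3/128
step 9: add R to get RBBBBBBRR; options L={ -1, -1/2, -1/4, -1/8, -1/16, -1/32 } R={ -3/128, -1/64, 0 } so -7/256
step 10: add B to get RBBBBBBRRB; options L={ -1, -1/2, -1/4, -1/8, -1/16, -1/32, -7/256 } R={ -3/128, -1/64, 0 } so -13/512
step 11: add B to get RBBBBBBRRBB; options L={ -1, -1/2, -1/4, -1/8, -1/16, -1/32, -7/256, -13/512 } R={ -3/128, -1/64, 0 } so -25/1024
step 12: add R to get RBBBBBBRRBBR; options L={ -1, -1/2, -1/4, -1/8, -1/16, -1/32, -7/256, -13/512 } R={ -25/1024, -3/128, -1/64, 0 } so -51/2048
step 13: add B to get RBBBBBBRRBBRB; options L={ -1, -1/2, -1/4, -1/8, -1/16, -1/32, -7/256, -13/512, -51/2048 } R={ -25/1024, -3/128, -1/64, 0 } so -101/4096
step 14: add B to get RBBBBBBRRBBRBB; options L={ -1, -1/2, -1/4, -1/8, -1/16, -1/32, -7/256, -13/512, -51/2048, -101/4096 } R={ -25/1024, -3/128, -1/64, 0 } so -201/8192
step 15: add R to get RBBBBBBRRBBRBBR; options L={ -1, -1/2, -1/4, -1/8, -1/16, -1/32, -7/256, -13/512, -51/2048, -101/4096 } R={ -201/8192, -25/1024, -3/128, -1/64, 0 } so -403/16384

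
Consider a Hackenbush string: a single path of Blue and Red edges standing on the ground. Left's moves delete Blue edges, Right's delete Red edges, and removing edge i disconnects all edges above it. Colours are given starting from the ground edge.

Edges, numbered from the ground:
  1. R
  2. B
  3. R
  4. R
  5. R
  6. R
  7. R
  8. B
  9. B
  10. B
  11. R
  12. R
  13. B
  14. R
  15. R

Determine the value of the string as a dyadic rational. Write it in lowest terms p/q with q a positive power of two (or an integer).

R: Left { ∅ }, Right { 0 } = simplest -1
RB: Left { -1 }, Right { 0 } = simplest -1/2
RBR: Left { -1 }, Right { -1/2, 0 } = simplest -3/4
RBRR: Left { -1 }, Right { -3/4, -1/2, 0 } = simplest -7/8
RBRRR: Left { -1 }, Right { -7/8, -3/4, -1/2, 0 } = simplest -15/16
RBRRRR: Left { -1 }, Right { -15/16, -7/8, -3/4, -1/2, 0 } = simplest -31/32
RBRRRRR: Left { -1 }, Right { -31/32, -15/16, -7/8, -3/4, -1/2, 0 } = simplest -63/64
RBRRRRRB: Left { -1, -63/64 }, Right { -31/32, -15/16, -7/8, -3/4, -1/2, 0 } = simplest -125/128
RBRRRRRBB: Left { -1, -63/64, -125/128 }, Right { -31/32, -15/16, -7/8, -3/4, -1/2, 0 } = simplest -249/256
RBRRRRRBBB: Left { -1, -63/64, -125/128, -249/256 }, Right { -31/32, -15/16, -7/8, -3/4, -1/2, 0 } = simplest -497/512
RBRRRRRBBBR: Left { -1, -63/64, -125/128, -249/256 }, Right { -497/512, -31/32, -15/16, -7/8, -3/4, -1/2, 0 } = simplest -995/1024
RBRRRRRBBBRR: Left { -1, -63/64, -125/128, -249/256 }, Right { -995/1024, -497/512, -31/32, -15/16, -7/8, -3/4, -1/2, 0 } = simplest -1991/2048
RBRRRRRBBBRRB: Left { -1, -63/64, -125/128, -249/256, -1991/2048 }, Right { -995/1024, -497/512, -31/32, -15/16, -7/8, -3/4, -1/2, 0 } = simplest -3981/4096
RBRRRRRBBBRRBR: Left { -1, -63/64, -125/128, -249/256, -1991/2048 }, Right { -3981/4096, -995/1024, -497/512, -31/32, -15/16, -7/8, -3/4, -1/2, 0 } = simplest -7963/8192
RBRRRRRBBBRRBRR: Left { -1, -63/64, -125/128, -249/256, -1991/2048 }, Right { -7963/8192, -3981/4096, -995/1024, -497/512, -31/32, -15/16, -7/8, -3/4, -1/2, 0 } = simplest -15927/16384

-15927/16384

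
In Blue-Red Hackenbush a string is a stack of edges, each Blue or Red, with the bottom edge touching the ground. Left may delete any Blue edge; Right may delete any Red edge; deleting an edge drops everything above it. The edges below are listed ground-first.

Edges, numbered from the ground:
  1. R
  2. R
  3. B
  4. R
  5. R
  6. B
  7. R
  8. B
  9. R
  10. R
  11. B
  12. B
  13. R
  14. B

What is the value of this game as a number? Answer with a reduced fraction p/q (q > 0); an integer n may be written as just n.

Build g(s[:k]) for k = 1..14, string s = R R B R R B R B R R B B R B.
edge 1 of 14 (R): { (no moves) | 0 } -> -1
edge 2 of 14 (R): { (no moves) | -1,0 } -> -2
edge 3 of 14 (B): { -2 | -1,0 } -> -3/2
edge 4 of 14 (R): { -2 | -3/2,-1,0 } -> -7/4
edge 5 of 14 (R): { -2 | -7/4,-3/2,-1,0 } -> -15/8
edge 6 of 14 (B): { -2,-15/8 | -7/4,-3/2,-1,0 } -> -29/16
edge 7 of 14 (R): { -2,-15/8 | -29/16,-7/4,-3/2,-1,0 } -> -59/32
edge 8 of 14 (B): { -2,-15/8,-59/32 | -29/16,-7/4,-3/2,-1,0 } -> -117/64
edge 9 of 14 (R): { -2,-15/8,-59/32 | -117/64,-29/16,-7/4,-3/2,-1,0 } -> -235/128
edge 10 of 14 (R): { -2,-15/8,-59/32 | -235/128,-117/64,-29/16,-7/4,-3/2,-1,0 } -> -471/256
edge 11 of 14 (B): { -2,-15/8,-59/32,-471/256 | -235/128,-117/64,-29/16,-7/4,-3/2,-1,0 } -> -941/512
edge 12 of 14 (B): { -2,-15/8,-59/32,-471/256,-941/512 | -235/128,-117/64,-29/16,-7/4,-3/2,-1,0 } -> -1881/1024
edge 13 of 14 (R): { -2,-15/8,-59/32,-471/256,-941/512 | -1881/1024,-235/128,-117/64,-29/16,-7/4,-3/2,-1,0 } -> -3763/2048
edge 14 of 14 (B): { -2,-15/8,-59/32,-471/256,-941/512,-3763/2048 | -1881/1024,-235/128,-117/64,-29/16,-7/4,-3/2,-1,0 } -> -7525/4096

-7525/4096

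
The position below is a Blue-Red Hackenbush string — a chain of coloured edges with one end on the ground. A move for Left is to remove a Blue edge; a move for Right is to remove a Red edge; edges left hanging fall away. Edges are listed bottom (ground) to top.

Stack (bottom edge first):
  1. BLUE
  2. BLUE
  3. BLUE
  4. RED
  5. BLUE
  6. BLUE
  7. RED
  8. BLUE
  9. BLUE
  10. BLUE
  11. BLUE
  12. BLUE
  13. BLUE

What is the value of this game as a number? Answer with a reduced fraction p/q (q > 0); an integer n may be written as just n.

Build val(s[:k]) for k = 1..13, string s = BLUE BLUE BLUE RED BLUE BLUE RED BLUE BLUE BLUE BLUE BLUE BLUE.
val(B) = { 0 | (no moves) } => 1
val(BB) = { 0; 1 | (no moves) } => 2
val(BBB) = { 0; 1; 2 | (no moves) } => 3
val(BBBR) = { 0; 1; 2 | 3 } => 5/2
val(BBBRB) = { 0; 1; 2; 5/2 | 3 } => 11/4
val(BBBRBB) = { 0; 1; 2; 5/2; 11/4 | 3 } => 23/8
val(BBBRBBR) = { 0; 1; 2; 5/2; 11/4 | 23/8; 3 } => 45/16
val(BBBRBBRB) = { 0; 1; 2; 5/2; 11/4; 45/16 | 23/8; 3 } => 91/32
val(BBBRBBRBB) = { 0; 1; 2; 5/2; 11/4; 45/16; 91/32 | 23/8; 3 } => 183/64
val(BBBRBBRBBB) = { 0; 1; 2; 5/2; 11/4; 45/16; 91/32; 183/64 | 23/8; 3 } => 367/128
val(BBBRBBRBBBB) = { 0; 1; 2; 5/2; 11/4; 45/16; 91/32; 183/64; 367/128 | 23/8; 3 } => 735/256
val(BBBRBBRBBBBB) = { 0; 1; 2; 5/2; 11/4; 45/16; 91/32; 183/64; 367/128; 735/256 | 23/8; 3 } => 1471/512
val(BBBRBBRBBBBBB) = { 0; 1; 2; 5/2; 11/4; 45/16; 91/32; 183/64; 367/128; 735/256; 1471/512 | 23/8; 3 } => 2943/1024

2943/1024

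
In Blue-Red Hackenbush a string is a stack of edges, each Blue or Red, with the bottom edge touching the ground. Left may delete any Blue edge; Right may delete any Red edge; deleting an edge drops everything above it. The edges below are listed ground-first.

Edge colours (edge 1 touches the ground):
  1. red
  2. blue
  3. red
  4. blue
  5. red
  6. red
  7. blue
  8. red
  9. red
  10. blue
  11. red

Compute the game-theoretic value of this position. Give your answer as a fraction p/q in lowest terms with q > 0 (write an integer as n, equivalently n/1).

Prefix values for red blue red blue red red blue red red blue red via {L|R} + simplicity:
edge 1 of 11 (red): { none | 0 } ⇒ -1
edge 2 of 11 (blue): { -1 | 0 } ⇒ -1/2
edge 3 of 11 (red): { -1 | -1/2, 0 } ⇒ -3/4
edge 4 of 11 (blue): { -1, -3/4 | -1/2, 0 } ⇒ -5/8
edge 5 of 11 (red): { -1, -3/4 | -5/8, -1/2, 0 } ⇒ -11/16
edge 6 of 11 (red): { -1, -3/4 | -11/16, -5/8, -1/2, 0 } ⇒ -23/32
edge 7 of 11 (blue): { -1, -3/4, -23/32 | -11/16, -5/8, -1/2, 0 } ⇒ -45/64
edge 8 of 11 (red): { -1, -3/4, -23/32 | -45/64, -11/16, -5/8, -1/2, 0 } ⇒ -91/128
edge 9 of 11 (red): { -1, -3/4, -23/32 | -91/128, -45/64, -11/16, -5/8, -1/2, 0 } ⇒ -183/256
edge 10 of 11 (blue): { -1, -3/4, -23/32, -183/256 | -91/128, -45/64, -11/16, -5/8, -1/2, 0 } ⇒ -365/512
edge 11 of 11 (red): { -1, -3/4, -23/32, -183/256 | -365/512, -91/128, -45/64, -11/16, -5/8, -1/2, 0 } ⇒ -731/1024

-731/1024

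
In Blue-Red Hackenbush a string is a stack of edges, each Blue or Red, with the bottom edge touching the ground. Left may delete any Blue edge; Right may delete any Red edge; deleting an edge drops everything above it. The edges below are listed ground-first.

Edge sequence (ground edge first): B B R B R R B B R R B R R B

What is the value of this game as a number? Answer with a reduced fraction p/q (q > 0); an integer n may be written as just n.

6547/4096

Build val(s[:k]) for k = 1..14, string s = B B R B R R B B R R B R R B.
1 of 14 · B · max L 0 · min R +∞ ⇒ 1
2 of 14 · BB · max L 1 · min R +∞ ⇒ 2
3 of 14 · BBR · max L 1 · min R 2 ⇒ 3/2
4 of 14 · BBRB · max L 3/2 · min R 2 ⇒ 7/4
5 of 14 · BBRBR · max L 3/2 · min R 7/4 ⇒ 13/8
6 of 14 · BBRBRR · max L 3/2 · min R 13/8 ⇒ 25/16
7 of 14 · BBRBRRB · max L 25/16 · min R 13/8 ⇒ 51/32
8 of 14 · BBRBRRBB · max L 51/32 · min R 13/8 ⇒ 103/64
9 of 14 · BBRBRRBBR · max L 51/32 · min R 103/64 ⇒ 205/128
10 of 14 · BBRBRRBBRR · max L 51/32 · min R 205/128 ⇒ 409/256
11 of 14 · BBRBRRBBRRB · max L 409/256 · min R 205/128 ⇒ 819/512
12 of 14 · BBRBRRBBRRBR · max L 409/256 · min R 819/512 ⇒ 1637/1024
13 of 14 · BBRBRRBBRRBRR · max L 409/256 · min R 1637/1024 ⇒ 3273/2048
14 of 14 · BBRBRRBBRRBRRB · max L 3273/2048 · min R 1637/1024 ⇒ 6547/4096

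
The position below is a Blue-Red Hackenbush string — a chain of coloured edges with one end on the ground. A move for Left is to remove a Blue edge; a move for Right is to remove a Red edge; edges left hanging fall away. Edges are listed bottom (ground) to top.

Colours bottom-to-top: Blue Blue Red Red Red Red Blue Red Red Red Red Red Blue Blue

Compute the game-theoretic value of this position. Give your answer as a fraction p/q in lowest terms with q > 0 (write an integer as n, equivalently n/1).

Recurse on prefixes of the 14-edge string Blue Blue Red Red Red Red Blue Red Red Red Red Red Blue Blue:
step 1: add Blue to get B; options L={ 0 } R={ none } → 1
step 2: add Blue to get BB; options L={ 0; 1 } R={ none } → 2
step 3: add Red to get BBR; options L={ 0; 1 } R={ 2 } → 3/2
step 4: add Red to get BBRR; options L={ 0; 1 } R={ 3/2; 2 } → 5/4
step 5: add Red to get BBRRR; options L={ 0; 1 } R={ 5/4; 3/2; 2 } → 9/8
step 6: add Red to get BBRRRR; options L={ 0; 1 } R={ 9/8; 5/4; 3/2; 2 } → 17/16
step 7: add Blue to get BBRRRRB; options L={ 0; 1; 17/16 } R={ 9/8; 5/4; 3/2; 2 } → 35/32
step 8: add Red to get BBRRRRBR; options L={ 0; 1; 17/16 } R={ 35/32; 9/8; 5/4; 3/2; 2 } → 69/64
step 9: add Red to get BBRRRRBRR; options L={ 0; 1; 17/16 } R={ 69/64; 35/32; 9/8; 5/4; 3/2; 2 } → 137/128
step 10: add Red to get BBRRRRBRRR; options L={ 0; 1; 17/16 } R={ 137/128; 69/64; 35/32; 9/8; 5/4; 3/2; 2 } → 273/256
step 11: add Red to get BBRRRRBRRRR; options L={ 0; 1; 17/16 } R={ 273/256; 137/128; 69/64; 35/32; 9/8; 5/4; 3/2; 2 } → 545/512
step 12: add Red to get BBRRRRBRRRRR; options L={ 0; 1; 17/16 } R={ 545/512; 273/256; 137/128; 69/64; 35/32; 9/8; 5/4; 3/2; 2 } → 1089/1024
step 13: add Blue to get BBRRRRBRRRRRB; options L={ 0; 1; 17/16; 1089/1024 } R={ 545/512; 273/256; 137/128; 69/64; 35/32; 9/8; 5/4; 3/2; 2 } → 2179/2048
step 14: add Blue to get BBRRRRBRRRRRBB; options L={ 0; 1; 17/16; 1089/1024; 2179/2048 } R={ 545/512; 273/256; 137/128; 69/64; 35/32; 9/8; 5/4; 3/2; 2 } → 4359/4096

4359/4096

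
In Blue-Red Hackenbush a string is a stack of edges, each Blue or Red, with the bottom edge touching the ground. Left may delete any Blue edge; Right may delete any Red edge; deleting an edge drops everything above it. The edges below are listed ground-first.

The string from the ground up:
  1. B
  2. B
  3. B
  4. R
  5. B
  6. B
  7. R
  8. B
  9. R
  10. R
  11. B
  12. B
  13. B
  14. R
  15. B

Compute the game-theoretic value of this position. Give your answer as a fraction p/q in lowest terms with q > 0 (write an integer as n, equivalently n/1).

1 of 15 · B · max L 0 · min R +∞ = 1
2 of 15 · BB · max L 1 · min R +∞ = 2
3 of 15 · BBB · max L 2 · min R +∞ = 3
4 of 15 · BBBR · max L 2 · min R 3 = 5/2
5 of 15 · BBBRB · max L 5/2 · min R 3 = 11/4
6 of 15 · BBBRBB · max L 11/4 · min R 3 = 23/8
7 of 15 · BBBRBBR · max L 11/4 · min R 23/8 = 45/16
8 of 15 · BBBRBBRB · max L 45/16 · min R 23/8 = 91/32
9 of 15 · BBBRBBRBR · max L 45/16 · min R 91/32 = 181/64
10 of 15 · BBBRBBRBRR · max L 45/16 · min R 181/64 = 361/128
11 of 15 · BBBRBBRBRRB · max L 361/128 · min R 181/64 = 723/256
12 of 15 · BBBRBBRBRRBB · max L 723/256 · min R 181/64 = 1447/512
13 of 15 · BBBRBBRBRRBBB · max L 1447/512 · min R 181/64 = 2895/1024
14 of 15 · BBBRBBRBRRBBBR · max L 1447/512 · min R 2895/1024 = 5789/2048
15 of 15 · BBBRBBRBRRBBBRB · max L 5789/2048 · min R 2895/1024 = 11579/4096

11579/4096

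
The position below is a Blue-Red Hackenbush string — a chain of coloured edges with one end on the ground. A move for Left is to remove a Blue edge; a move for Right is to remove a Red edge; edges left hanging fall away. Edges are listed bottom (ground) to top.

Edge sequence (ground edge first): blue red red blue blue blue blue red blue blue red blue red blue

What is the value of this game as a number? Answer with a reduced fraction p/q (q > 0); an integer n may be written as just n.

3947/8192

Prefix values for blue red red blue blue blue blue red blue blue red blue red blue via {L|R} + simplicity:
val_1 [b]  L=[0]  R=[—]  = 1
val_2 [br]  L=[0]  R=[1]  = 1/2
val_3 [brr]  L=[0]  R=[1/2; 1]  = 1/4
val_4 [brrb]  L=[0; 1/4]  R=[1/2; 1]  = 3/8
val_5 [brrbb]  L=[0; 1/4; 3/8]  R=[1/2; 1]  = 7/16
val_6 [brrbbb]  L=[0; 1/4; 3/8; 7/16]  R=[1/2; 1]  = 15/32
val_7 [brrbbbb]  L=[0; 1/4; 3/8; 7/16; 15/32]  R=[1/2; 1]  = 31/64
val_8 [brrbbbbr]  L=[0; 1/4; 3/8; 7/16; 15/32]  R=[31/64; 1/2; 1]  = 61/128
val_9 [brrbbbbrb]  L=[0; 1/4; 3/8; 7/16; 15/32; 61/128]  R=[31/64; 1/2; 1]  = 123/256
val_10 [brrbbbbrbb]  L=[0; 1/4; 3/8; 7/16; 15/32; 61/128; 123/256]  R=[31/64; 1/2; 1]  = 247/512
val_11 [brrbbbbrbbr]  L=[0; 1/4; 3/8; 7/16; 15/32; 61/128; 123/256]  R=[247/512; 31/64; 1/2; 1]  = 493/1024
val_12 [brrbbbbrbbrb]  L=[0; 1/4; 3/8; 7/16; 15/32; 61/128; 123/256; 493/1024]  R=[247/512; 31/64; 1/2; 1]  = 987/2048
val_13 [brrbbbbrbbrbr]  L=[0; 1/4; 3/8; 7/16; 15/32; 61/128; 123/256; 493/1024]  R=[987/2048; 247/512; 31/64; 1/2; 1]  = 1973/4096
val_14 [brrbbbbrbbrbrb]  L=[0; 1/4; 3/8; 7/16; 15/32; 61/128; 123/256; 493/1024; 1973/4096]  R=[987/2048; 247/512; 31/64; 1/2; 1]  = 3947/8192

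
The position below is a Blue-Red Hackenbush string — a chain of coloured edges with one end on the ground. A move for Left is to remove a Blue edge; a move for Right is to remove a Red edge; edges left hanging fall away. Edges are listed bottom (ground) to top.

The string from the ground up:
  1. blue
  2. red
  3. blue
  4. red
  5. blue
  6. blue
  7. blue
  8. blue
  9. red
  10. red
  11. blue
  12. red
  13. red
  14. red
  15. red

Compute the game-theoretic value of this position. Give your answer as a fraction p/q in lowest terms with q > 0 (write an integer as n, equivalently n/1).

Build val(s[:k]) for k = 1..15, string s = blue red blue red blue blue blue blue red red blue red red red red.
step 1: add blue to get b; options L={ 0 } R={  } so 1
step 2: add red to get br; options L={ 0 } R={ 1 } so 1/2
step 3: add blue to get brb; options L={ 0 1/2 } R={ 1 } so 3/4
step 4: add red to get brbr; options L={ 0 1/2 } R={ 3/4 1 } so 5/8
step 5: add blue to get brbrb; options L={ 0 1/2 5/8 } R={ 3/4 1 } so 11/16
step 6: add blue to get brbrbb; options L={ 0 1/2 5/8 11/16 } R={ 3/4 1 } so 23/32
step 7: add blue to get brbrbbb; options L={ 0 1/2 5/8 11/16 23/32 } R={ 3/4 1 } so 47/64
step 8: add blue to get brbrbbbb; options L={ 0 1/2 5/8 11/16 23/32 47/64 } R={ 3/4 1 } so 95/128
step 9: add red to get brbrbbbbr; options L={ 0 1/2 5/8 11/16 23/32 47/64 } R={ 95/128 3/4 1 } so 189/256
step 10: add red to get brbrbbbbrr; options L={ 0 1/2 5/8 11/16 23/32 47/64 } R={ 189/256 95/128 3/4 1 } so 377/512
step 11: add blue to get brbrbbbbrrb; options L={ 0 1/2 5/8 11/16 23/32 47/64 377/512 } R={ 189/256 95/128 3/4 1 } so 755/1024
step 12: add red to get brbrbbbbrrbr; options L={ 0 1/2 5/8 11/16 23/32 47/64 377/512 } R={ 755/1024 189/256 95/128 3/4 1 } so 1509/2048
step 13: add red to get brbrbbbbrrbrr; options L={ 0 1/2 5/8 11/16 23/32 47/64 377/512 } R={ 1509/2048 755/1024 189/256 95/128 3/4 1 } so 3017/4096
step 14: add red to get brbrbbbbrrbrrr; options L={ 0 1/2 5/8 11/16 23/32 47/64 377/512 } R={ 3017/4096 1509/2048 755/1024 189/256 95/128 3/4 1 } so 6033/8192
step 15: add red to get brbrbbbbrrbrrrr; options L={ 0 1/2 5/8 11/16 23/32 47/64 377/512 } R={ 6033/8192 3017/4096 1509/2048 755/1024 189/256 95/128 3/4 1 } so 12065/16384

12065/16384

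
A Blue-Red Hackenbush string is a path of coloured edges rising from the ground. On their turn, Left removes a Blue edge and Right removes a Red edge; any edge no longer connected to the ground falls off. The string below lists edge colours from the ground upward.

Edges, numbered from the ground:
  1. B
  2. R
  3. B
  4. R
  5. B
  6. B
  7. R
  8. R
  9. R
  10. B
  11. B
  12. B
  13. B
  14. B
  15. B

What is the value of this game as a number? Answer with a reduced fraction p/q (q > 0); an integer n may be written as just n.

B: Left { 0 }, Right { — } ⇒ simplest 1
BR: Left { 0 }, Right { 1 } ⇒ simplest 1/2
BRB: Left { 0,1/2 }, Right { 1 } ⇒ simplest 3/4
BRBR: Left { 0,1/2 }, Right { 3/4,1 } ⇒ simplest 5/8
BRBRB: Left { 0,1/2,5/8 }, Right { 3/4,1 } ⇒ simplest 11/16
BRBRBB: Left { 0,1/2,5/8,11/16 }, Right { 3/4,1 } ⇒ simplest 23/32
BRBRBBR: Left { 0,1/2,5/8,11/16 }, Right { 23/32,3/4,1 } ⇒ simplest 45/64
BRBRBBRR: Left { 0,1/2,5/8,11/16 }, Right { 45/64,23/32,3/4,1 } ⇒ simplest 89/128
BRBRBBRRR: Left { 0,1/2,5/8,11/16 }, Right { 89/128,45/64,23/32,3/4,1 } ⇒ simplest 177/256
BRBRBBRRRB: Left { 0,1/2,5/8,11/16,177/256 }, Right { 89/128,45/64,23/32,3/4,1 } ⇒ simplest 355/512
BRBRBBRRRBB: Left { 0,1/2,5/8,11/16,177/256,355/512 }, Right { 89/128,45/64,23/32,3/4,1 } ⇒ simplest 711/1024
BRBRBBRRRBBB: Left { 0,1/2,5/8,11/16,177/256,355/512,711/1024 }, Right { 89/128,45/64,23/32,3/4,1 } ⇒ simplest 1423/2048
BRBRBBRRRBBBB: Left { 0,1/2,5/8,11/16,177/256,355/512,711/1024,1423/2048 }, Right { 89/128,45/64,23/32,3/4,1 } ⇒ simplest 2847/4096
BRBRBBRRRBBBBB: Left { 0,1/2,5/8,11/16,177/256,355/512,711/1024,1423/2048,2847/4096 }, Right { 89/128,45/64,23/32,3/4,1 } ⇒ simplest 5695/8192
BRBRBBRRRBBBBBB: Left { 0,1/2,5/8,11/16,177/256,355/512,711/1024,1423/2048,2847/4096,5695/8192 }, Right { 89/128,45/64,23/32,3/4,1 } ⇒ simplest 11391/16384

11391/16384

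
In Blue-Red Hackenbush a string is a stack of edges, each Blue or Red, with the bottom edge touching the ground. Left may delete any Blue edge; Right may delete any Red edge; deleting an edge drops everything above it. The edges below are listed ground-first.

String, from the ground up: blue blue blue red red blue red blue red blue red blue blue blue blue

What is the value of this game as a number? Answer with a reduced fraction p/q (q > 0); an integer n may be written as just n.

9567/4096

Recurse on prefixes of the 15-edge string blue blue blue red red blue red blue red blue red blue blue blue blue:
val(b) = { 0 | ∅ } => 1
val(bb) = { 0; 1 | ∅ } => 2
val(bbb) = { 0; 1; 2 | ∅ } => 3
val(bbbr) = { 0; 1; 2 | 3 } => 5/2
val(bbbrr) = { 0; 1; 2 | 5/2; 3 } => 9/4
val(bbbrrb) = { 0; 1; 2; 9/4 | 5/2; 3 } => 19/8
val(bbbrrbr) = { 0; 1; 2; 9/4 | 19/8; 5/2; 3 } => 37/16
val(bbbrrbrb) = { 0; 1; 2; 9/4; 37/16 | 19/8; 5/2; 3 } => 75/32
val(bbbrrbrbr) = { 0; 1; 2; 9/4; 37/16 | 75/32; 19/8; 5/2; 3 } => 149/64
val(bbbrrbrbrb) = { 0; 1; 2; 9/4; 37/16; 149/64 | 75/32; 19/8; 5/2; 3 } => 299/128
val(bbbrrbrbrbr) = { 0; 1; 2; 9/4; 37/16; 149/64 | 299/128; 75/32; 19/8; 5/2; 3 } => 597/256
val(bbbrrbrbrbrb) = { 0; 1; 2; 9/4; 37/16; 149/64; 597/256 | 299/128; 75/32; 19/8; 5/2; 3 } => 1195/512
val(bbbrrbrbrbrbb) = { 0; 1; 2; 9/4; 37/16; 149/64; 597/256; 1195/512 | 299/128; 75/32; 19/8; 5/2; 3 } => 2391/1024
val(bbbrrbrbrbrbbb) = { 0; 1; 2; 9/4; 37/16; 149/64; 597/256; 1195/512; 2391/1024 | 299/128; 75/32; 19/8; 5/2; 3 } => 4783/2048
val(bbbrrbrbrbrbbbb) = { 0; 1; 2; 9/4; 37/16; 149/64; 597/256; 1195/512; 2391/1024; 4783/2048 | 299/128; 75/32; 19/8; 5/2; 3 } => 9567/4096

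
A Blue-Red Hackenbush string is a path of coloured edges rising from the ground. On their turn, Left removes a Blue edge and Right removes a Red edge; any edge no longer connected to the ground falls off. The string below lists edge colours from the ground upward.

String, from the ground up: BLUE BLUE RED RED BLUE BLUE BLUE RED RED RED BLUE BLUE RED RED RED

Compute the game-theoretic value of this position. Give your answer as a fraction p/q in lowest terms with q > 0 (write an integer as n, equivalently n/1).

11825/8192

Recurse on prefixes of the 15-edge string BLUE BLUE RED RED BLUE BLUE BLUE RED RED RED BLUE BLUE RED RED RED:
1 of 15 · B · max L 0 · min R +∞ so 1
2 of 15 · BB · max L 1 · min R +∞ so 2
3 of 15 · BBR · max L 1 · min R 2 so 3/2
4 of 15 · BBRR · max L 1 · min R 3/2 so 5/4
5 of 15 · BBRRB · max L 5/4 · min R 3/2 so 11/8
6 of 15 · BBRRBB · max L 11/8 · min R 3/2 so 23/16
7 of 15 · BBRRBBB · max L 23/16 · min R 3/2 so 47/32
8 of 15 · BBRRBBBR · max L 23/16 · min R 47/32 so 93/64
9 of 15 · BBRRBBBRR · max L 23/16 · min R 93/64 so 185/128
10 of 15 · BBRRBBBRRR · max L 23/16 · min R 185/128 so 369/256
11 of 15 · BBRRBBBRRRB · max L 369/256 · min R 185/128 so 739/512
12 of 15 · BBRRBBBRRRBB · max L 739/512 · min R 185/128 so 1479/1024
13 of 15 · BBRRBBBRRRBBR · max L 739/512 · min R 1479/1024 so 2957/2048
14 of 15 · BBRRBBBRRRBBRR · max L 739/512 · min R 2957/2048 so 5913/4096
15 of 15 · BBRRBBBRRRBBRRR · max L 739/512 · min R 5913/4096 so 11825/8192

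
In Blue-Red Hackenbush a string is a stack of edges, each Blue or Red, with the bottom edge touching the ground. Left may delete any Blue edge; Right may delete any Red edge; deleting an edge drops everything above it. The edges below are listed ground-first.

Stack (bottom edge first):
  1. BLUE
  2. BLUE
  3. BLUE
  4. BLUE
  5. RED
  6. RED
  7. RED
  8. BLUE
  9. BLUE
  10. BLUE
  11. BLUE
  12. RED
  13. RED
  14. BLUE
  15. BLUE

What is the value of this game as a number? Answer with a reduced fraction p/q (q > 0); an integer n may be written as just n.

6631/2048

Recurse on prefixes of the 15-edge string BLUE BLUE BLUE BLUE RED RED RED BLUE BLUE BLUE BLUE RED RED BLUE BLUE:
g_1 [B]  L=[0]  R=[∅]  = 1
g_2 [BB]  L=[0,1]  R=[∅]  = 2
g_3 [BBB]  L=[0,1,2]  R=[∅]  = 3
g_4 [BBBB]  L=[0,1,2,3]  R=[∅]  = 4
g_5 [BBBBR]  L=[0,1,2,3]  R=[4]  = 7/2
g_6 [BBBBRR]  L=[0,1,2,3]  R=[7/2,4]  = 13/4
g_7 [BBBBRRR]  L=[0,1,2,3]  R=[13/4,7/2,4]  = 25/8
g_8 [BBBBRRRB]  L=[0,1,2,3,25/8]  R=[13/4,7/2,4]  = 51/16
g_9 [BBBBRRRBB]  L=[0,1,2,3,25/8,51/16]  R=[13/4,7/2,4]  = 103/32
g_10 [BBBBRRRBBB]  L=[0,1,2,3,25/8,51/16,103/32]  R=[13/4,7/2,4]  = 207/64
g_11 [BBBBRRRBBBB]  L=[0,1,2,3,25/8,51/16,103/32,207/64]  R=[13/4,7/2,4]  = 415/128
g_12 [BBBBRRRBBBBR]  L=[0,1,2,3,25/8,51/16,103/32,207/64]  R=[415/128,13/4,7/2,4]  = 829/256
g_13 [BBBBRRRBBBBRR]  L=[0,1,2,3,25/8,51/16,103/32,207/64]  R=[829/256,415/128,13/4,7/2,4]  = 1657/512
g_14 [BBBBRRRBBBBRRB]  L=[0,1,2,3,25/8,51/16,103/32,207/64,1657/512]  R=[829/256,415/128,13/4,7/2,4]  = 3315/1024
g_15 [BBBBRRRBBBBRRBB]  L=[0,1,2,3,25/8,51/16,103/32,207/64,1657/512,3315/1024]  R=[829/256,415/128,13/4,7/2,4]  = 6631/2048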